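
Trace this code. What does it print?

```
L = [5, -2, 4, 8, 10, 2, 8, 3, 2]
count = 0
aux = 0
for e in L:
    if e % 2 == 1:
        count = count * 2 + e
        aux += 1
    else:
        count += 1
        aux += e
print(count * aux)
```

e=5: odd, count = 0*2+5 = 5; aux=1
e=-2: not odd, count = 5+1 = 6; aux=-1
e=4: not odd, count = 6+1 = 7; aux=3
e=8: not odd, count = 7+1 = 8; aux=11
e=10: not odd, count = 8+1 = 9; aux=21
e=2: not odd, count = 9+1 = 10; aux=23
e=8: not odd, count = 10+1 = 11; aux=31
e=3: odd, count = 11*2+3 = 25; aux=32
e=2: not odd, count = 25+1 = 26; aux=34
count*aux = 26*34 = 884

884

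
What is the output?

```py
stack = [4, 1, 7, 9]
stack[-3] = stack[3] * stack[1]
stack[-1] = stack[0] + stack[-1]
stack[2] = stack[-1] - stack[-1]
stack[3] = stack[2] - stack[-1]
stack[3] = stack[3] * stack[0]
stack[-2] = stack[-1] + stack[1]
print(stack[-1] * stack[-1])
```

2704

stack[-3] = stack[3]*stack[1] = 9*1 = 9 → [4, 9, 7, 9]
stack[-1] = stack[0]+stack[-1] = 4+9 = 13 → [4, 9, 7, 13]
stack[2] = stack[-1]-stack[-1] = 13-13 = 0 → [4, 9, 0, 13]
stack[3] = stack[2]-stack[-1] = 0-13 = -13 → [4, 9, 0, -13]
stack[3] = stack[3]*stack[0] = (-13)*4 = -52 → [4, 9, 0, -52]
stack[-2] = stack[-1]+stack[1] = (-52)+9 = -43 → [4, 9, -43, -52]
stack[-1]*stack[-1] = (-52)*(-52) = 2704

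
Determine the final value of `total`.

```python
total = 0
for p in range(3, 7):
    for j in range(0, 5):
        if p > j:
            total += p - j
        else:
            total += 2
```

p=3,j=0: 3>0, total = 0+3 = 3
p=3,j=1: 3>1, total = 3+2 = 5
p=3,j=2: 3>2, total = 5+1 = 6
p=3,j=3: not 3>3, total = 6+2 = 8
p=3,j=4: not 3>4, total = 8+2 = 10
p=4,j=0: 4>0, total = 10+4 = 14
p=4,j=1: 4>1, total = 14+3 = 17
p=4,j=2: 4>2, total = 17+2 = 19
p=4,j=3: 4>3, total = 19+1 = 20
p=4,j=4: not 4>4, total = 20+2 = 22
p=5,j=0: 5>0, total = 22+5 = 27
p=5,j=1: 5>1, total = 27+4 = 31
p=5,j=2: 5>2, total = 31+3 = 34
p=5,j=3: 5>3, total = 34+2 = 36
p=5,j=4: 5>4, total = 36+1 = 37
p=6,j=0: 6>0, total = 37+6 = 43
p=6,j=1: 6>1, total = 43+5 = 48
p=6,j=2: 6>2, total = 48+4 = 52
p=6,j=3: 6>3, total = 52+3 = 55
p=6,j=4: 6>4, total = 55+2 = 57

57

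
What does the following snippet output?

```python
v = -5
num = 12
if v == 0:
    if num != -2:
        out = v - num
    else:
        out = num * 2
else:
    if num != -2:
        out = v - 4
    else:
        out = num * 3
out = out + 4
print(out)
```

v=-5, num=12
v == 0 is False; num != -2 is True
→ out = v - 4 = -9
out = (-9)+4 = -5

-5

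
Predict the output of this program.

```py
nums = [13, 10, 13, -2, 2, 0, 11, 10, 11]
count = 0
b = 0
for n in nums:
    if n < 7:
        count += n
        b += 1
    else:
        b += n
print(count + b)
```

n=13: not <7; b=13
n=10: not <7; b=23
n=13: not <7; b=36
n=-2: <7, count = 0+(-2) = -2; b=37
n=2: <7, count = (-2)+2 = 0; b=38
n=0: <7, count = 0+0 = 0; b=39
n=11: not <7; b=50
n=10: not <7; b=60
n=11: not <7; b=71
count+b = 0+71 = 71

71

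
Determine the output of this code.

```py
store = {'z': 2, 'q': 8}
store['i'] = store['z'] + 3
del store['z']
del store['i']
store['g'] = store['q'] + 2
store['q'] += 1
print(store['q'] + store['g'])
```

store['i'] = store['z']+3 = 5 → {'z': 2, 'q': 8, 'i': 5}
del 'z' → {'q': 8, 'i': 5}
del 'i' → {'q': 8}
store['g'] = store['q']+2 = 10 → {'q': 8, 'g': 10}
store['q'] = 8+1 = 9 → {'q': 9, 'g': 10}
store['q']+store['g'] = 9+10 = 19

19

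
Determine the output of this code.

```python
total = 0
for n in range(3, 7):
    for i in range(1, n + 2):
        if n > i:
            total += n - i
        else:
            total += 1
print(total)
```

n=3,i=1: 3>1, total = 0+2 = 2
n=3,i=2: 3>2, total = 2+1 = 3
n=3,i=3: not 3>3, total = 3+1 = 4
n=3,i=4: not 3>4, total = 4+1 = 5
n=4,i=1: 4>1, total = 5+3 = 8
n=4,i=2: 4>2, total = 8+2 = 10
n=4,i=3: 4>3, total = 10+1 = 11
n=4,i=4: not 4>4, total = 11+1 = 12
n=4,i=5: not 4>5, total = 12+1 = 13
n=5,i=1: 5>1, total = 13+4 = 17
n=5,i=2: 5>2, total = 17+3 = 20
n=5,i=3: 5>3, total = 20+2 = 22
n=5,i=4: 5>4, total = 22+1 = 23
n=5,i=5: not 5>5, total = 23+1 = 24
n=5,i=6: not 5>6, total = 24+1 = 25
n=6,i=1: 6>1, total = 25+5 = 30
n=6,i=2: 6>2, total = 30+4 = 34
n=6,i=3: 6>3, total = 34+3 = 37
n=6,i=4: 6>4, total = 37+2 = 39
n=6,i=5: 6>5, total = 39+1 = 40
n=6,i=6: not 6>6, total = 40+1 = 41
n=6,i=7: not 6>7, total = 41+1 = 42

42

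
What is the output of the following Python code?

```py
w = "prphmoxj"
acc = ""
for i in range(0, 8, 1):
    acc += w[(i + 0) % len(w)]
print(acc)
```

prphmoxj

i=0: add w[0]='p' → 'p'
i=1: add w[1]='r' → 'pr'
i=2: add w[2]='p' → 'prp'
i=3: add w[3]='h' → 'prph'
i=4: add w[4]='m' → 'prphm'
i=5: add w[5]='o' → 'prphmo'
i=6: add w[6]='x' → 'prphmox'
i=7: add w[7]='j' → 'prphmoxj'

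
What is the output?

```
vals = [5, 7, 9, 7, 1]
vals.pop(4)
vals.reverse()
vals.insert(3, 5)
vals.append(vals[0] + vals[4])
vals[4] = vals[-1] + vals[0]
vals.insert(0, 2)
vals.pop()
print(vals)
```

pop(4) removes 1 → [5, 7, 9, 7]
reverse → [7, 9, 7, 5]
insert 5 at 3 → [7, 9, 7, 5, 5]
append vals[0]+vals[4] = 7+5 = 12 → [7, 9, 7, 5, 5, 12]
vals[4] = vals[-1]+vals[0] = 12+7 = 19 → [7, 9, 7, 5, 19, 12]
insert 2 at 0 → [2, 7, 9, 7, 5, 19, 12]
pop() removes 12 → [2, 7, 9, 7, 5, 19]

[2, 7, 9, 7, 5, 19]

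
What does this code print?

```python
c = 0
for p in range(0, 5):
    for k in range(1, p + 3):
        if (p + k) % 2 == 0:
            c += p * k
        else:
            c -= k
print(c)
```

p=0,k=1: odd sum, c = 0-1 = -1
p=0,k=2: even sum, c = (-1)+0 = -1
p=1,k=1: even sum, c = (-1)+1 = 0
p=1,k=2: odd sum, c = 0-2 = -2
p=1,k=3: even sum, c = (-2)+3 = 1
p=2,k=1: odd sum, c = 1-1 = 0
p=2,k=2: even sum, c = 0+4 = 4
p=2,k=3: odd sum, c = 4-3 = 1
p=2,k=4: even sum, c = 1+8 = 9
p=3,k=1: even sum, c = 9+3 = 12
p=3,k=2: odd sum, c = 12-2 = 10
p=3,k=3: even sum, c = 10+9 = 19
p=3,k=4: odd sum, c = 19-4 = 15
p=3,k=5: even sum, c = 15+15 = 30
p=4,k=1: odd sum, c = 30-1 = 29
p=4,k=2: even sum, c = 29+8 = 37
p=4,k=3: odd sum, c = 37-3 = 34
p=4,k=4: even sum, c = 34+16 = 50
p=4,k=5: odd sum, c = 50-5 = 45
p=4,k=6: even sum, c = 45+24 = 69

69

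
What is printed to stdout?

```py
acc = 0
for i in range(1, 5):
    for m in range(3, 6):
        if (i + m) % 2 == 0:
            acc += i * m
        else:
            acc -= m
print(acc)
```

32

i=1,m=3: even sum, acc = 0+3 = 3
i=1,m=4: odd sum, acc = 3-4 = -1
i=1,m=5: even sum, acc = (-1)+5 = 4
i=2,m=3: odd sum, acc = 4-3 = 1
i=2,m=4: even sum, acc = 1+8 = 9
i=2,m=5: odd sum, acc = 9-5 = 4
i=3,m=3: even sum, acc = 4+9 = 13
i=3,m=4: odd sum, acc = 13-4 = 9
i=3,m=5: even sum, acc = 9+15 = 24
i=4,m=3: odd sum, acc = 24-3 = 21
i=4,m=4: even sum, acc = 21+16 = 37
i=4,m=5: odd sum, acc = 37-5 = 32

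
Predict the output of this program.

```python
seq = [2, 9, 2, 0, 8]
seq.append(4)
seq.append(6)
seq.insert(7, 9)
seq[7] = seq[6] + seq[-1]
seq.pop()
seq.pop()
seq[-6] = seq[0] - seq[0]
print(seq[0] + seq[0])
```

append 4 → [2, 9, 2, 0, 8, 4]
append 6 → [2, 9, 2, 0, 8, 4, 6]
insert 9 at 7 → [2, 9, 2, 0, 8, 4, 6, 9]
seq[7] = seq[6]+seq[-1] = 6+9 = 15 → [2, 9, 2, 0, 8, 4, 6, 15]
pop() removes 15 → [2, 9, 2, 0, 8, 4, 6]
pop() removes 6 → [2, 9, 2, 0, 8, 4]
seq[-6] = seq[0]-seq[0] = 2-2 = 0 → [0, 9, 2, 0, 8, 4]
seq[0]+seq[0] = 0+0 = 0

0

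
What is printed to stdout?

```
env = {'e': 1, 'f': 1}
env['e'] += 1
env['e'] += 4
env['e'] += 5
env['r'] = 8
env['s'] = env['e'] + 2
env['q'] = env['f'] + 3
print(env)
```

{'e': 11, 'f': 1, 'r': 8, 's': 13, 'q': 4}

env['e'] = 1+1 = 2 → {'e': 2, 'f': 1}
env['e'] = 2+4 = 6 → {'e': 6, 'f': 1}
env['e'] = 6+5 = 11 → {'e': 11, 'f': 1}
env['r'] = 8 → {'e': 11, 'f': 1, 'r': 8}
env['s'] = env['e']+2 = 13 → {'e': 11, 'f': 1, 'r': 8, 's': 13}
env['q'] = env['f']+3 = 4 → {'e': 11, 'f': 1, 'r': 8, 's': 13, 'q': 4}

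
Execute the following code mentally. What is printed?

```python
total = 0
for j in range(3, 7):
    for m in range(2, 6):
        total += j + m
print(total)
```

j=3,m=2: total = 0+5 = 5
j=3,m=3: total = 5+6 = 11
j=3,m=4: total = 11+7 = 18
j=3,m=5: total = 18+8 = 26
j=4,m=2: total = 26+6 = 32
j=4,m=3: total = 32+7 = 39
j=4,m=4: total = 39+8 = 47
j=4,m=5: total = 47+9 = 56
j=5,m=2: total = 56+7 = 63
j=5,m=3: total = 63+8 = 71
j=5,m=4: total = 71+9 = 80
j=5,m=5: total = 80+10 = 90
j=6,m=2: total = 90+8 = 98
j=6,m=3: total = 98+9 = 107
j=6,m=4: total = 107+10 = 117
j=6,m=5: total = 117+11 = 128

128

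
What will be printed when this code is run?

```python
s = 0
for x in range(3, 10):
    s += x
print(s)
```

42

x=3: s = 0+3 = 3
x=4: s = 3+4 = 7
x=5: s = 7+5 = 12
x=6: s = 12+6 = 18
x=7: s = 18+7 = 25
x=8: s = 25+8 = 33
x=9: s = 33+9 = 42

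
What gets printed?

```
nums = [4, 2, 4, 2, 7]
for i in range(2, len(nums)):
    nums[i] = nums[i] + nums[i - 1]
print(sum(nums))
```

35

i=2: nums[2] = 4+2 = 6 → [4, 2, 6, 2, 7]
i=3: nums[3] = 2+6 = 8 → [4, 2, 6, 8, 7]
i=4: nums[4] = 7+8 = 15 → [4, 2, 6, 8, 15]
sum = 35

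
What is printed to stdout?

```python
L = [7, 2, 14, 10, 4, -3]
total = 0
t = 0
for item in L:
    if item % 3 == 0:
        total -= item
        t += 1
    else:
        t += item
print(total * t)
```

item=7: not %3==0; t=7
item=2: not %3==0; t=9
item=14: not %3==0; t=23
item=10: not %3==0; t=33
item=4: not %3==0; t=37
item=-3: %3==0, total = 0-(-3) = 3; t=38
total*t = 3*38 = 114

114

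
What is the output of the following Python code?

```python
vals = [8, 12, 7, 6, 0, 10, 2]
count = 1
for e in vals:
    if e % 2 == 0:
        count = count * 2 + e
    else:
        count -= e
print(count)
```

470

e=8: even, count = 1*2+8 = 10
e=12: even, count = 10*2+12 = 32
e=7: not even, count = 32-7 = 25
e=6: even, count = 25*2+6 = 56
e=0: even, count = 56*2+0 = 112
e=10: even, count = 112*2+10 = 234
e=2: even, count = 234*2+2 = 470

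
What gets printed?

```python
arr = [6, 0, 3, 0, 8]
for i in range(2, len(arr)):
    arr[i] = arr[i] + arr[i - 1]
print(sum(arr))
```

23

i=2: arr[2] = 3+0 = 3 → [6, 0, 3, 0, 8]
i=3: arr[3] = 0+3 = 3 → [6, 0, 3, 3, 8]
i=4: arr[4] = 8+3 = 11 → [6, 0, 3, 3, 11]
sum = 23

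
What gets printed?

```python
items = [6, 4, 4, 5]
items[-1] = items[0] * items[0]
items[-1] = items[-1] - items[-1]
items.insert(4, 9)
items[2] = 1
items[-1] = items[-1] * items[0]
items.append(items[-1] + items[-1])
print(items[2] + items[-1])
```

items[-1] = items[0]*items[0] = 6*6 = 36 → [6, 4, 4, 36]
items[-1] = items[-1]-items[-1] = 36-36 = 0 → [6, 4, 4, 0]
insert 9 at 4 → [6, 4, 4, 0, 9]
items[2] = 1 → [6, 4, 1, 0, 9]
items[-1] = items[-1]*items[0] = 9*6 = 54 → [6, 4, 1, 0, 54]
append items[-1]+items[-1] = 54+54 = 108 → [6, 4, 1, 0, 54, 108]
items[2]+items[-1] = 1+108 = 109

109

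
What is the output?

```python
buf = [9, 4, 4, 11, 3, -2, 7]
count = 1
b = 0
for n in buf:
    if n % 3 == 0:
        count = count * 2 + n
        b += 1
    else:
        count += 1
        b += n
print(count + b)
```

59

n=9: %3==0, count = 1*2+9 = 11; b=1
n=4: not %3==0, count = 11+1 = 12; b=5
n=4: not %3==0, count = 12+1 = 13; b=9
n=11: not %3==0, count = 13+1 = 14; b=20
n=3: %3==0, count = 14*2+3 = 31; b=21
n=-2: not %3==0, count = 31+1 = 32; b=19
n=7: not %3==0, count = 32+1 = 33; b=26
count+b = 33+26 = 59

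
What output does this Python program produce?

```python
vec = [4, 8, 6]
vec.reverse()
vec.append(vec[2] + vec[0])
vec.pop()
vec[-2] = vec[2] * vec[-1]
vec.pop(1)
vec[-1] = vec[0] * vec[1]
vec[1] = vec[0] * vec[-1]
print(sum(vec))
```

reverse → [6, 8, 4]
append vec[2]+vec[0] = 4+6 = 10 → [6, 8, 4, 10]
pop() removes 10 → [6, 8, 4]
vec[-2] = vec[2]*vec[-1] = 4*4 = 16 → [6, 16, 4]
pop(1) removes 16 → [6, 4]
vec[-1] = vec[0]*vec[1] = 6*4 = 24 → [6, 24]
vec[1] = vec[0]*vec[-1] = 6*24 = 144 → [6, 144]
sum = 150

150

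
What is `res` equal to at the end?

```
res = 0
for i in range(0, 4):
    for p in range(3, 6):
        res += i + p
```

66

i=0,p=3: res = 0+3 = 3
i=0,p=4: res = 3+4 = 7
i=0,p=5: res = 7+5 = 12
i=1,p=3: res = 12+4 = 16
i=1,p=4: res = 16+5 = 21
i=1,p=5: res = 21+6 = 27
i=2,p=3: res = 27+5 = 32
i=2,p=4: res = 32+6 = 38
i=2,p=5: res = 38+7 = 45
i=3,p=3: res = 45+6 = 51
i=3,p=4: res = 51+7 = 58
i=3,p=5: res = 58+8 = 66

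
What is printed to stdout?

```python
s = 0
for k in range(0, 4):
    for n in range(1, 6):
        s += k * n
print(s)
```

k=0,n=1: s = 0+0 = 0
k=0,n=2: s = 0+0 = 0
k=0,n=3: s = 0+0 = 0
k=0,n=4: s = 0+0 = 0
k=0,n=5: s = 0+0 = 0
k=1,n=1: s = 0+1 = 1
k=1,n=2: s = 1+2 = 3
k=1,n=3: s = 3+3 = 6
k=1,n=4: s = 6+4 = 10
k=1,n=5: s = 10+5 = 15
k=2,n=1: s = 15+2 = 17
k=2,n=2: s = 17+4 = 21
k=2,n=3: s = 21+6 = 27
k=2,n=4: s = 27+8 = 35
k=2,n=5: s = 35+10 = 45
k=3,n=1: s = 45+3 = 48
k=3,n=2: s = 48+6 = 54
k=3,n=3: s = 54+9 = 63
k=3,n=4: s = 63+12 = 75
k=3,n=5: s = 75+15 = 90

90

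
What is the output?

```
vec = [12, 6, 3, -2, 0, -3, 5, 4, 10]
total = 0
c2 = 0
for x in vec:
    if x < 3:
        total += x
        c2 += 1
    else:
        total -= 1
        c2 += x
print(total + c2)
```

32

x=12: not <3, total = 0-1 = -1; c2=12
x=6: not <3, total = (-1)-1 = -2; c2=18
x=3: not <3, total = (-2)-1 = -3; c2=21
x=-2: <3, total = (-3)+(-2) = -5; c2=22
x=0: <3, total = (-5)+0 = -5; c2=23
x=-3: <3, total = (-5)+(-3) = -8; c2=24
x=5: not <3, total = (-8)-1 = -9; c2=29
x=4: not <3, total = (-9)-1 = -10; c2=33
x=10: not <3, total = (-10)-1 = -11; c2=43
total+c2 = (-11)+43 = 32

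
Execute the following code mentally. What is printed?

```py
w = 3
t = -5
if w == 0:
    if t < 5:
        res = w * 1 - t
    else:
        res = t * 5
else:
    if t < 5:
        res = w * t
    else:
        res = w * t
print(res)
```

-15

w=3, t=-5
w == 0 is False; t < 5 is True
→ res = w * t = -15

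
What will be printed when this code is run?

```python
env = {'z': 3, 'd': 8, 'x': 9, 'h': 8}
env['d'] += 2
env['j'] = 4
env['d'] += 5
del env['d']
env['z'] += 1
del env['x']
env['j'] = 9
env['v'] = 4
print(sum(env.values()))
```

25

env['d'] = 8+2 = 10 → {'z': 3, 'd': 10, 'x': 9, 'h': 8}
env['j'] = 4 → {'z': 3, 'd': 10, 'x': 9, 'h': 8, 'j': 4}
env['d'] = 10+5 = 15 → {'z': 3, 'd': 15, 'x': 9, 'h': 8, 'j': 4}
del 'd' → {'z': 3, 'x': 9, 'h': 8, 'j': 4}
env['z'] = 3+1 = 4 → {'z': 4, 'x': 9, 'h': 8, 'j': 4}
del 'x' → {'z': 4, 'h': 8, 'j': 4}
env['j'] = 9 → {'z': 4, 'h': 8, 'j': 9}
env['v'] = 4 → {'z': 4, 'h': 8, 'j': 9, 'v': 4}
sum of values = 25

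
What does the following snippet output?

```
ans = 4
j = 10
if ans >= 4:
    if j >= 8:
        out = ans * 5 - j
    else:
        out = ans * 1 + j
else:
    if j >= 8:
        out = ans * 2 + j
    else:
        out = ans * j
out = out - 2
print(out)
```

ans=4, j=10
ans >= 4 is True; j >= 8 is True
→ out = ans * 5 - j = 10
out = 10-2 = 8

8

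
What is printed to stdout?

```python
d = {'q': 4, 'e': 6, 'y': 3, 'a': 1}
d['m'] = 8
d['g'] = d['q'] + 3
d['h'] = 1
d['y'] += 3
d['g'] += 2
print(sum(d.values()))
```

35

d['m'] = 8 → {'q': 4, 'e': 6, 'y': 3, 'a': 1, 'm': 8}
d['g'] = d['q']+3 = 7 → {'q': 4, 'e': 6, 'y': 3, 'a': 1, 'm': 8, 'g': 7}
d['h'] = 1 → {'q': 4, 'e': 6, 'y': 3, 'a': 1, 'm': 8, 'g': 7, 'h': 1}
d['y'] = 3+3 = 6 → {'q': 4, 'e': 6, 'y': 6, 'a': 1, 'm': 8, 'g': 7, 'h': 1}
d['g'] = 7+2 = 9 → {'q': 4, 'e': 6, 'y': 6, 'a': 1, 'm': 8, 'g': 9, 'h': 1}
sum of values = 35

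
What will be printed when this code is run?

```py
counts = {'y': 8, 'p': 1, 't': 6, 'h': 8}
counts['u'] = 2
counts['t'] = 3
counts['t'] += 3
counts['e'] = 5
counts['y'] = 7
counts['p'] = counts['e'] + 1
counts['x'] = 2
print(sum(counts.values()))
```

36

counts['u'] = 2 → {'y': 8, 'p': 1, 't': 6, 'h': 8, 'u': 2}
counts['t'] = 3 → {'y': 8, 'p': 1, 't': 3, 'h': 8, 'u': 2}
counts['t'] = 3+3 = 6 → {'y': 8, 'p': 1, 't': 6, 'h': 8, 'u': 2}
counts['e'] = 5 → {'y': 8, 'p': 1, 't': 6, 'h': 8, 'u': 2, 'e': 5}
counts['y'] = 7 → {'y': 7, 'p': 1, 't': 6, 'h': 8, 'u': 2, 'e': 5}
counts['p'] = counts['e']+1 = 6 → {'y': 7, 'p': 6, 't': 6, 'h': 8, 'u': 2, 'e': 5}
counts['x'] = 2 → {'y': 7, 'p': 6, 't': 6, 'h': 8, 'u': 2, 'e': 5, 'x': 2}
sum of values = 36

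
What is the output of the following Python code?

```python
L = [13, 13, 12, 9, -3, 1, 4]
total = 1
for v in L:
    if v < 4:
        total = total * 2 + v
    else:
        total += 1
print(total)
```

16

v=13: not <4, total = 1+1 = 2
v=13: not <4, total = 2+1 = 3
v=12: not <4, total = 3+1 = 4
v=9: not <4, total = 4+1 = 5
v=-3: <4, total = 5*2+(-3) = 7
v=1: <4, total = 7*2+1 = 15
v=4: not <4, total = 15+1 = 16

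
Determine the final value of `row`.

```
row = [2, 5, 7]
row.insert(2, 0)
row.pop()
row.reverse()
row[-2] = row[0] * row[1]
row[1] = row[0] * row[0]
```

[0, 0, 2]

insert 0 at 2 → [2, 5, 0, 7]
pop() removes 7 → [2, 5, 0]
reverse → [0, 5, 2]
row[-2] = row[0]*row[1] = 0*5 = 0 → [0, 0, 2]
row[1] = row[0]*row[0] = 0*0 = 0 → [0, 0, 2]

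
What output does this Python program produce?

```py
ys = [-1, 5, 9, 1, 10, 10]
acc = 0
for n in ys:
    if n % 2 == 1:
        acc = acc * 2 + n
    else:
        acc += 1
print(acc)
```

n=-1: odd, acc = 0*2+(-1) = -1
n=5: odd, acc = (-1)*2+5 = 3
n=9: odd, acc = 3*2+9 = 15
n=1: odd, acc = 15*2+1 = 31
n=10: not odd, acc = 31+1 = 32
n=10: not odd, acc = 32+1 = 33

33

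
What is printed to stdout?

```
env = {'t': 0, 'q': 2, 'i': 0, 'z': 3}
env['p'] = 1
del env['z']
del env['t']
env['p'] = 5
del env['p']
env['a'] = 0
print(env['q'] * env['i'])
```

env['p'] = 1 → {'t': 0, 'q': 2, 'i': 0, 'z': 3, 'p': 1}
del 'z' → {'t': 0, 'q': 2, 'i': 0, 'p': 1}
del 't' → {'q': 2, 'i': 0, 'p': 1}
env['p'] = 5 → {'q': 2, 'i': 0, 'p': 5}
del 'p' → {'q': 2, 'i': 0}
env['a'] = 0 → {'q': 2, 'i': 0, 'a': 0}
env['q']*env['i'] = 2*0 = 0

0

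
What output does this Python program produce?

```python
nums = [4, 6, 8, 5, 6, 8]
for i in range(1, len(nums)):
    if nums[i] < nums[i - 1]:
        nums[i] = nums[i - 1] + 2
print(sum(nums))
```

54

i=1: 6>=4, unchanged → [4, 6, 8, 5, 6, 8]
i=2: 8>=6, unchanged → [4, 6, 8, 5, 6, 8]
i=3: 5<8, nums[3] = 8+2 = 10 → [4, 6, 8, 10, 6, 8]
i=4: 6<10, nums[4] = 10+2 = 12 → [4, 6, 8, 10, 12, 8]
i=5: 8<12, nums[5] = 12+2 = 14 → [4, 6, 8, 10, 12, 14]
sum = 54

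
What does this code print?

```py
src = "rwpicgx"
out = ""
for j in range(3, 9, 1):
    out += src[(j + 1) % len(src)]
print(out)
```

cgxrwp

j=3: add src[4]='c' → 'c'
j=4: add src[5]='g' → 'cg'
j=5: add src[6]='x' → 'cgx'
j=6: add src[0]='r' → 'cgxr'
j=7: add src[1]='w' → 'cgxrw'
j=8: add src[2]='p' → 'cgxrwp'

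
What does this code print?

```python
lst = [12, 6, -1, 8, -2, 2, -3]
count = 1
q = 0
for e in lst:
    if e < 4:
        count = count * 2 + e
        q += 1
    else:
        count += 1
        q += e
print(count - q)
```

e=12: not <4, count = 1+1 = 2; q=12
e=6: not <4, count = 2+1 = 3; q=18
e=-1: <4, count = 3*2+(-1) = 5; q=19
e=8: not <4, count = 5+1 = 6; q=27
e=-2: <4, count = 6*2+(-2) = 10; q=28
e=2: <4, count = 10*2+2 = 22; q=29
e=-3: <4, count = 22*2+(-3) = 41; q=30
count-q = 41-30 = 11

11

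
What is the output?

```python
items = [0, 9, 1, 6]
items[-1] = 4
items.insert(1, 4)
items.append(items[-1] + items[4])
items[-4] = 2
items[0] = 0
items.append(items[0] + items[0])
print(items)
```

items[-1] = 4 → [0, 9, 1, 4]
insert 4 at 1 → [0, 4, 9, 1, 4]
append items[-1]+items[4] = 4+4 = 8 → [0, 4, 9, 1, 4, 8]
items[-4] = 2 → [0, 4, 2, 1, 4, 8]
items[0] = 0 → [0, 4, 2, 1, 4, 8]
append items[0]+items[0] = 0+0 = 0 → [0, 4, 2, 1, 4, 8, 0]

[0, 4, 2, 1, 4, 8, 0]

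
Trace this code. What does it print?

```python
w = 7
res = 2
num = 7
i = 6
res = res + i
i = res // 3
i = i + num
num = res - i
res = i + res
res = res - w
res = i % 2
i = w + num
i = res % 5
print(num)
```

-1

res = 2+6 = 8
i = 8//3 = 2
i = 2+7 = 9
num = 8-9 = -1
res = 9+8 = 17
res = 17-7 = 10
res = 9%2 = 1
i = 7+(-1) = 6
i = 1%5 = 1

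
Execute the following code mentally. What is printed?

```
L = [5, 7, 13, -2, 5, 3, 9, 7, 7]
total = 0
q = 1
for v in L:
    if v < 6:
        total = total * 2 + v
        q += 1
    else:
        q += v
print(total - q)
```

-3

v=5: <6, total = 0*2+5 = 5; q=2
v=7: not <6; q=9
v=13: not <6; q=22
v=-2: <6, total = 5*2+(-2) = 8; q=23
v=5: <6, total = 8*2+5 = 21; q=24
v=3: <6, total = 21*2+3 = 45; q=25
v=9: not <6; q=34
v=7: not <6; q=41
v=7: not <6; q=48
total-q = 45-48 = -3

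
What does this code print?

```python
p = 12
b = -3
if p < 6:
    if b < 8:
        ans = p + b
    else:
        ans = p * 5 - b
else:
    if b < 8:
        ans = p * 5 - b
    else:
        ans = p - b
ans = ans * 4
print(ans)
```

252

p=12, b=-3
p < 6 is False; b < 8 is True
→ ans = p * 5 - b = 63
ans = 63*4 = 252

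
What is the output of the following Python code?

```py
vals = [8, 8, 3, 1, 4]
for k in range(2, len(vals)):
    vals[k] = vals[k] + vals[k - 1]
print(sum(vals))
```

k=2: vals[2] = 3+8 = 11 → [8, 8, 11, 1, 4]
k=3: vals[3] = 1+11 = 12 → [8, 8, 11, 12, 4]
k=4: vals[4] = 4+12 = 16 → [8, 8, 11, 12, 16]
sum = 55

55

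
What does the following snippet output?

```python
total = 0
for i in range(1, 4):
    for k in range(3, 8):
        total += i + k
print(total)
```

i=1,k=3: total = 0+4 = 4
i=1,k=4: total = 4+5 = 9
i=1,k=5: total = 9+6 = 15
i=1,k=6: total = 15+7 = 22
i=1,k=7: total = 22+8 = 30
i=2,k=3: total = 30+5 = 35
i=2,k=4: total = 35+6 = 41
i=2,k=5: total = 41+7 = 48
i=2,k=6: total = 48+8 = 56
i=2,k=7: total = 56+9 = 65
i=3,k=3: total = 65+6 = 71
i=3,k=4: total = 71+7 = 78
i=3,k=5: total = 78+8 = 86
i=3,k=6: total = 86+9 = 95
i=3,k=7: total = 95+10 = 105

105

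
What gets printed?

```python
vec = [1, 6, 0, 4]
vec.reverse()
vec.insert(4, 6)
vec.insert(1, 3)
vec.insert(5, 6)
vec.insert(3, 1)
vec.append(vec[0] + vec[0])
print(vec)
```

reverse → [4, 0, 6, 1]
insert 6 at 4 → [4, 0, 6, 1, 6]
insert 3 at 1 → [4, 3, 0, 6, 1, 6]
insert 6 at 5 → [4, 3, 0, 6, 1, 6, 6]
insert 1 at 3 → [4, 3, 0, 1, 6, 1, 6, 6]
append vec[0]+vec[0] = 4+4 = 8 → [4, 3, 0, 1, 6, 1, 6, 6, 8]

[4, 3, 0, 1, 6, 1, 6, 6, 8]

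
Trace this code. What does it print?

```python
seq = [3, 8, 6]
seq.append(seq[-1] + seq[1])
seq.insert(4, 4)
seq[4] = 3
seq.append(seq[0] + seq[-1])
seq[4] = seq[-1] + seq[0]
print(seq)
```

append seq[-1]+seq[1] = 6+8 = 14 → [3, 8, 6, 14]
insert 4 at 4 → [3, 8, 6, 14, 4]
seq[4] = 3 → [3, 8, 6, 14, 3]
append seq[0]+seq[-1] = 3+3 = 6 → [3, 8, 6, 14, 3, 6]
seq[4] = seq[-1]+seq[0] = 6+3 = 9 → [3, 8, 6, 14, 9, 6]

[3, 8, 6, 14, 9, 6]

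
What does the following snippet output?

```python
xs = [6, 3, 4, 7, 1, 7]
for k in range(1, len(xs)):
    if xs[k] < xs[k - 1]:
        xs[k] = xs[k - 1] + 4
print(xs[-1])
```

k=1: 3<6, xs[1] = 6+4 = 10 → [6, 10, 4, 7, 1, 7]
k=2: 4<10, xs[2] = 10+4 = 14 → [6, 10, 14, 7, 1, 7]
k=3: 7<14, xs[3] = 14+4 = 18 → [6, 10, 14, 18, 1, 7]
k=4: 1<18, xs[4] = 18+4 = 22 → [6, 10, 14, 18, 22, 7]
k=5: 7<22, xs[5] = 22+4 = 26 → [6, 10, 14, 18, 22, 26]

26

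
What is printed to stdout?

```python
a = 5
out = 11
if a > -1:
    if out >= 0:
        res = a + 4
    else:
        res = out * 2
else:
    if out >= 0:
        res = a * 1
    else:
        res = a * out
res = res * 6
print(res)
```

54

a=5, out=11
a > -1 is True; out >= 0 is True
→ res = a + 4 = 9
res = 9*6 = 54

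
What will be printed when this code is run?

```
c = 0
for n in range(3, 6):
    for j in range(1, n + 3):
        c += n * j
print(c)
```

n=3,j=1: c = 0+3 = 3
n=3,j=2: c = 3+6 = 9
n=3,j=3: c = 9+9 = 18
n=3,j=4: c = 18+12 = 30
n=3,j=5: c = 30+15 = 45
n=4,j=1: c = 45+4 = 49
n=4,j=2: c = 49+8 = 57
n=4,j=3: c = 57+12 = 69
n=4,j=4: c = 69+16 = 85
n=4,j=5: c = 85+20 = 105
n=4,j=6: c = 105+24 = 129
n=5,j=1: c = 129+5 = 134
n=5,j=2: c = 134+10 = 144
n=5,j=3: c = 144+15 = 159
n=5,j=4: c = 159+20 = 179
n=5,j=5: c = 179+25 = 204
n=5,j=6: c = 204+30 = 234
n=5,j=7: c = 234+35 = 269

269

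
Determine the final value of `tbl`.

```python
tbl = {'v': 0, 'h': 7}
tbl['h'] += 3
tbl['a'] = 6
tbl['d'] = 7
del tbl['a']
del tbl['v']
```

tbl['h'] = 7+3 = 10 → {'v': 0, 'h': 10}
tbl['a'] = 6 → {'v': 0, 'h': 10, 'a': 6}
tbl['d'] = 7 → {'v': 0, 'h': 10, 'a': 6, 'd': 7}
del 'a' → {'v': 0, 'h': 10, 'd': 7}
del 'v' → {'h': 10, 'd': 7}

{'h': 10, 'd': 7}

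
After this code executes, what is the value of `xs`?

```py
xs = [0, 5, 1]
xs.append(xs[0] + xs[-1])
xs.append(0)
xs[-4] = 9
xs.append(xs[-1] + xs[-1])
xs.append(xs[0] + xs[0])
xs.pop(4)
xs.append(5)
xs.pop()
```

[0, 9, 1, 1, 0, 0]

append xs[0]+xs[-1] = 0+1 = 1 → [0, 5, 1, 1]
append 0 → [0, 5, 1, 1, 0]
xs[-4] = 9 → [0, 9, 1, 1, 0]
append xs[-1]+xs[-1] = 0+0 = 0 → [0, 9, 1, 1, 0, 0]
append xs[0]+xs[0] = 0+0 = 0 → [0, 9, 1, 1, 0, 0, 0]
pop(4) removes 0 → [0, 9, 1, 1, 0, 0]
append 5 → [0, 9, 1, 1, 0, 0, 5]
pop() removes 5 → [0, 9, 1, 1, 0, 0]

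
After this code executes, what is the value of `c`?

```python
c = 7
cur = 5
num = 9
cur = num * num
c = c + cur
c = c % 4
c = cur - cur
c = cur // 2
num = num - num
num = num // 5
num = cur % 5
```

40

cur = 9*9 = 81
c = 7+81 = 88
c = 88%4 = 0
c = 81-81 = 0
c = 81//2 = 40
num = 9-9 = 0
num = 0//5 = 0
num = 81%5 = 1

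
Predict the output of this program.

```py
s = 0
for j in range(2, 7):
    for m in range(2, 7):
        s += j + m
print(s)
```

j=2,m=2: s = 0+4 = 4
j=2,m=3: s = 4+5 = 9
j=2,m=4: s = 9+6 = 15
j=2,m=5: s = 15+7 = 22
j=2,m=6: s = 22+8 = 30
j=3,m=2: s = 30+5 = 35
j=3,m=3: s = 35+6 = 41
j=3,m=4: s = 41+7 = 48
j=3,m=5: s = 48+8 = 56
j=3,m=6: s = 56+9 = 65
j=4,m=2: s = 65+6 = 71
j=4,m=3: s = 71+7 = 78
j=4,m=4: s = 78+8 = 86
j=4,m=5: s = 86+9 = 95
j=4,m=6: s = 95+10 = 105
j=5,m=2: s = 105+7 = 112
j=5,m=3: s = 112+8 = 120
j=5,m=4: s = 120+9 = 129
j=5,m=5: s = 129+10 = 139
j=5,m=6: s = 139+11 = 150
j=6,m=2: s = 150+8 = 158
j=6,m=3: s = 158+9 = 167
j=6,m=4: s = 167+10 = 177
j=6,m=5: s = 177+11 = 188
j=6,m=6: s = 188+12 = 200

200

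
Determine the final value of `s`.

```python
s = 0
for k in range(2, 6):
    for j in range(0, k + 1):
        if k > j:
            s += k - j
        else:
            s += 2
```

k=2,j=0: 2>0, s = 0+2 = 2
k=2,j=1: 2>1, s = 2+1 = 3
k=2,j=2: not 2>2, s = 3+2 = 5
k=3,j=0: 3>0, s = 5+3 = 8
k=3,j=1: 3>1, s = 8+2 = 10
k=3,j=2: 3>2, s = 10+1 = 11
k=3,j=3: not 3>3, s = 11+2 = 13
k=4,j=0: 4>0, s = 13+4 = 17
k=4,j=1: 4>1, s = 17+3 = 20
k=4,j=2: 4>2, s = 20+2 = 22
k=4,j=3: 4>3, s = 22+1 = 23
k=4,j=4: not 4>4, s = 23+2 = 25
k=5,j=0: 5>0, s = 25+5 = 30
k=5,j=1: 5>1, s = 30+4 = 34
k=5,j=2: 5>2, s = 34+3 = 37
k=5,j=3: 5>3, s = 37+2 = 39
k=5,j=4: 5>4, s = 39+1 = 40
k=5,j=5: not 5>5, s = 40+2 = 42

42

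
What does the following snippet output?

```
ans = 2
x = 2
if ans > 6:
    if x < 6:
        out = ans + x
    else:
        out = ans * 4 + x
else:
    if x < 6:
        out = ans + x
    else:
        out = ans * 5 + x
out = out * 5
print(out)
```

20

ans=2, x=2
ans > 6 is False; x < 6 is True
→ out = ans + x = 4
out = 4*5 = 20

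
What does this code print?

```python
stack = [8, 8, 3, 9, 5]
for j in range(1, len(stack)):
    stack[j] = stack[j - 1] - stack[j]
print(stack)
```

[8, 0, -3, -12, -17]

j=1: stack[1] = 8-8 = 0 → [8, 0, 3, 9, 5]
j=2: stack[2] = 0-3 = -3 → [8, 0, -3, 9, 5]
j=3: stack[3] = (-3)-9 = -12 → [8, 0, -3, -12, 5]
j=4: stack[4] = (-12)-5 = -17 → [8, 0, -3, -12, -17]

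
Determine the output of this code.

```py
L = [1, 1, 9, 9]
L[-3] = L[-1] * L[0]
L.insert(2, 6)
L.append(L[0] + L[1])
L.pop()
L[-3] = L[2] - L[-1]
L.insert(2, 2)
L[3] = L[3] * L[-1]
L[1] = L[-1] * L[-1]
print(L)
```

[1, 81, 2, -27, 9, 9]

L[-3] = L[-1]*L[0] = 9*1 = 9 → [1, 9, 9, 9]
insert 6 at 2 → [1, 9, 6, 9, 9]
append L[0]+L[1] = 1+9 = 10 → [1, 9, 6, 9, 9, 10]
pop() removes 10 → [1, 9, 6, 9, 9]
L[-3] = L[2]-L[-1] = 6-9 = -3 → [1, 9, -3, 9, 9]
insert 2 at 2 → [1, 9, 2, -3, 9, 9]
L[3] = L[3]*L[-1] = (-3)*9 = -27 → [1, 9, 2, -27, 9, 9]
L[1] = L[-1]*L[-1] = 9*9 = 81 → [1, 81, 2, -27, 9, 9]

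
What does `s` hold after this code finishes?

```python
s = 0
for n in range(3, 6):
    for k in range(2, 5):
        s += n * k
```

n=3,k=2: s = 0+6 = 6
n=3,k=3: s = 6+9 = 15
n=3,k=4: s = 15+12 = 27
n=4,k=2: s = 27+8 = 35
n=4,k=3: s = 35+12 = 47
n=4,k=4: s = 47+16 = 63
n=5,k=2: s = 63+10 = 73
n=5,k=3: s = 73+15 = 88
n=5,k=4: s = 88+20 = 108

108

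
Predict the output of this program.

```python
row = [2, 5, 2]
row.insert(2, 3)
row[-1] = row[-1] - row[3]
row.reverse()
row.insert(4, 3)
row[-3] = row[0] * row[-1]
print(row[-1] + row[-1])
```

6

insert 3 at 2 → [2, 5, 3, 2]
row[-1] = row[-1]-row[3] = 2-2 = 0 → [2, 5, 3, 0]
reverse → [0, 3, 5, 2]
insert 3 at 4 → [0, 3, 5, 2, 3]
row[-3] = row[0]*row[-1] = 0*3 = 0 → [0, 3, 0, 2, 3]
row[-1]+row[-1] = 3+3 = 6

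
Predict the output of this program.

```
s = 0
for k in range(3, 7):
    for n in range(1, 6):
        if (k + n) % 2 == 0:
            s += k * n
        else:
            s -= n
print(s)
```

102

k=3,n=1: even sum, s = 0+3 = 3
k=3,n=2: odd sum, s = 3-2 = 1
k=3,n=3: even sum, s = 1+9 = 10
k=3,n=4: odd sum, s = 10-4 = 6
k=3,n=5: even sum, s = 6+15 = 21
k=4,n=1: odd sum, s = 21-1 = 20
k=4,n=2: even sum, s = 20+8 = 28
k=4,n=3: odd sum, s = 28-3 = 25
k=4,n=4: even sum, s = 25+16 = 41
k=4,n=5: odd sum, s = 41-5 = 36
k=5,n=1: even sum, s = 36+5 = 41
k=5,n=2: odd sum, s = 41-2 = 39
k=5,n=3: even sum, s = 39+15 = 54
k=5,n=4: odd sum, s = 54-4 = 50
k=5,n=5: even sum, s = 50+25 = 75
k=6,n=1: odd sum, s = 75-1 = 74
k=6,n=2: even sum, s = 74+12 = 86
k=6,n=3: odd sum, s = 86-3 = 83
k=6,n=4: even sum, s = 83+24 = 107
k=6,n=5: odd sum, s = 107-5 = 102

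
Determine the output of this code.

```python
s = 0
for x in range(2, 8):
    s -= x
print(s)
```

-27

x=2: s = 0-2 = -2
x=3: s = (-2)-3 = -5
x=4: s = (-5)-4 = -9
x=5: s = (-9)-5 = -14
x=6: s = (-14)-6 = -20
x=7: s = (-20)-7 = -27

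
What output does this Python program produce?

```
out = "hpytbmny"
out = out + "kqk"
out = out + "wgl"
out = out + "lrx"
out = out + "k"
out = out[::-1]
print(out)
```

+ 'kqk' → 'hpytbmnykqk'
+ 'wgl' → 'hpytbmnykqkwgl'
+ 'lrx' → 'hpytbmnykqkwgllrx'
+ 'k' → 'hpytbmnykqkwgllrxk'
reverse → 'kxrllgwkqkynmbtyph'

kxrllgwkqkynmbtyph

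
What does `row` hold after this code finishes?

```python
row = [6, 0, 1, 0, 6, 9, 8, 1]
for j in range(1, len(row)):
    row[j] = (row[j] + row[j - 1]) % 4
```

j=1: row[1] = (0+6)%4 = 2 → [6, 2, 1, 0, 6, 9, 8, 1]
j=2: row[2] = (1+2)%4 = 3 → [6, 2, 3, 0, 6, 9, 8, 1]
j=3: row[3] = (0+3)%4 = 3 → [6, 2, 3, 3, 6, 9, 8, 1]
j=4: row[4] = (6+3)%4 = 1 → [6, 2, 3, 3, 1, 9, 8, 1]
j=5: row[5] = (9+1)%4 = 2 → [6, 2, 3, 3, 1, 2, 8, 1]
j=6: row[6] = (8+2)%4 = 2 → [6, 2, 3, 3, 1, 2, 2, 1]
j=7: row[7] = (1+2)%4 = 3 → [6, 2, 3, 3, 1, 2, 2, 3]

[6, 2, 3, 3, 1, 2, 2, 3]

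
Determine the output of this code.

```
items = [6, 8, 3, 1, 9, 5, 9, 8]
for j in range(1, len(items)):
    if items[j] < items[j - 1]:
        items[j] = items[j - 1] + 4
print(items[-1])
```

32

j=1: 8>=6, unchanged → [6, 8, 3, 1, 9, 5, 9, 8]
j=2: 3<8, items[2] = 8+4 = 12 → [6, 8, 12, 1, 9, 5, 9, 8]
j=3: 1<12, items[3] = 12+4 = 16 → [6, 8, 12, 16, 9, 5, 9, 8]
j=4: 9<16, items[4] = 16+4 = 20 → [6, 8, 12, 16, 20, 5, 9, 8]
j=5: 5<20, items[5] = 20+4 = 24 → [6, 8, 12, 16, 20, 24, 9, 8]
j=6: 9<24, items[6] = 24+4 = 28 → [6, 8, 12, 16, 20, 24, 28, 8]
j=7: 8<28, items[7] = 28+4 = 32 → [6, 8, 12, 16, 20, 24, 28, 32]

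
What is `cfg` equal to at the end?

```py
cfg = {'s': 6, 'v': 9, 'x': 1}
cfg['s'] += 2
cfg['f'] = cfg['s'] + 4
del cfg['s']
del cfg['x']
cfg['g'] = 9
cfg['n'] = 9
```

{'v': 9, 'f': 12, 'g': 9, 'n': 9}

cfg['s'] = 6+2 = 8 → {'s': 8, 'v': 9, 'x': 1}
cfg['f'] = cfg['s']+4 = 12 → {'s': 8, 'v': 9, 'x': 1, 'f': 12}
del 's' → {'v': 9, 'x': 1, 'f': 12}
del 'x' → {'v': 9, 'f': 12}
cfg['g'] = 9 → {'v': 9, 'f': 12, 'g': 9}
cfg['n'] = 9 → {'v': 9, 'f': 12, 'g': 9, 'n': 9}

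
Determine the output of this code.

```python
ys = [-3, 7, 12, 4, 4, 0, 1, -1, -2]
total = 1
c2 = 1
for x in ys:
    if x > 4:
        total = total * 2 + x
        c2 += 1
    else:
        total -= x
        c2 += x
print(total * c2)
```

x=-3: not >4, total = 1-(-3) = 4; c2=-2
x=7: >4, total = 4*2+7 = 15; c2=-1
x=12: >4, total = 15*2+12 = 42; c2=0
x=4: not >4, total = 42-4 = 38; c2=4
x=4: not >4, total = 38-4 = 34; c2=8
x=0: not >4, total = 34-0 = 34; c2=8
x=1: not >4, total = 34-1 = 33; c2=9
x=-1: not >4, total = 33-(-1) = 34; c2=8
x=-2: not >4, total = 34-(-2) = 36; c2=6
total*c2 = 36*6 = 216

216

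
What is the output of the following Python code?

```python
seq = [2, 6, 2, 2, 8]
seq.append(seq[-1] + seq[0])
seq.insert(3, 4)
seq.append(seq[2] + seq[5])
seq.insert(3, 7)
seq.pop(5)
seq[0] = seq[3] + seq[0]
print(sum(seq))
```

append seq[-1]+seq[0] = 8+2 = 10 → [2, 6, 2, 2, 8, 10]
insert 4 at 3 → [2, 6, 2, 4, 2, 8, 10]
append seq[2]+seq[5] = 2+8 = 10 → [2, 6, 2, 4, 2, 8, 10, 10]
insert 7 at 3 → [2, 6, 2, 7, 4, 2, 8, 10, 10]
pop(5) removes 2 → [2, 6, 2, 7, 4, 8, 10, 10]
seq[0] = seq[3]+seq[0] = 7+2 = 9 → [9, 6, 2, 7, 4, 8, 10, 10]
sum = 56

56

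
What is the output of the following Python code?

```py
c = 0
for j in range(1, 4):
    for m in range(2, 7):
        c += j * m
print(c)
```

120

j=1,m=2: c = 0+2 = 2
j=1,m=3: c = 2+3 = 5
j=1,m=4: c = 5+4 = 9
j=1,m=5: c = 9+5 = 14
j=1,m=6: c = 14+6 = 20
j=2,m=2: c = 20+4 = 24
j=2,m=3: c = 24+6 = 30
j=2,m=4: c = 30+8 = 38
j=2,m=5: c = 38+10 = 48
j=2,m=6: c = 48+12 = 60
j=3,m=2: c = 60+6 = 66
j=3,m=3: c = 66+9 = 75
j=3,m=4: c = 75+12 = 87
j=3,m=5: c = 87+15 = 102
j=3,m=6: c = 102+18 = 120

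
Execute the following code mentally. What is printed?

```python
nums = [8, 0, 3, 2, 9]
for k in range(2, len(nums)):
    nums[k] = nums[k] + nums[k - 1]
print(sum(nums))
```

k=2: nums[2] = 3+0 = 3 → [8, 0, 3, 2, 9]
k=3: nums[3] = 2+3 = 5 → [8, 0, 3, 5, 9]
k=4: nums[4] = 9+5 = 14 → [8, 0, 3, 5, 14]
sum = 30

30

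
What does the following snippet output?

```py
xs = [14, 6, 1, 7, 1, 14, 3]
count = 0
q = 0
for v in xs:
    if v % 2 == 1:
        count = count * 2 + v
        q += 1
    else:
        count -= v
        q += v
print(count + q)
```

-269

v=14: not odd, count = 0-14 = -14; q=14
v=6: not odd, count = (-14)-6 = -20; q=20
v=1: odd, count = (-20)*2+1 = -39; q=21
v=7: odd, count = (-39)*2+7 = -71; q=22
v=1: odd, count = (-71)*2+1 = -141; q=23
v=14: not odd, count = (-141)-14 = -155; q=37
v=3: odd, count = (-155)*2+3 = -307; q=38
count+q = (-307)+38 = -269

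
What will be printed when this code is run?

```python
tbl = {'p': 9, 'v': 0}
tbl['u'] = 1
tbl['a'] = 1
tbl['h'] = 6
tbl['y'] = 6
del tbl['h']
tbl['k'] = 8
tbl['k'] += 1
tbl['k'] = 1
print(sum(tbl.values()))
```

18

tbl['u'] = 1 → {'p': 9, 'v': 0, 'u': 1}
tbl['a'] = 1 → {'p': 9, 'v': 0, 'u': 1, 'a': 1}
tbl['h'] = 6 → {'p': 9, 'v': 0, 'u': 1, 'a': 1, 'h': 6}
tbl['y'] = 6 → {'p': 9, 'v': 0, 'u': 1, 'a': 1, 'h': 6, 'y': 6}
del 'h' → {'p': 9, 'v': 0, 'u': 1, 'a': 1, 'y': 6}
tbl['k'] = 8 → {'p': 9, 'v': 0, 'u': 1, 'a': 1, 'y': 6, 'k': 8}
tbl['k'] = 8+1 = 9 → {'p': 9, 'v': 0, 'u': 1, 'a': 1, 'y': 6, 'k': 9}
tbl['k'] = 1 → {'p': 9, 'v': 0, 'u': 1, 'a': 1, 'y': 6, 'k': 1}
sum of values = 18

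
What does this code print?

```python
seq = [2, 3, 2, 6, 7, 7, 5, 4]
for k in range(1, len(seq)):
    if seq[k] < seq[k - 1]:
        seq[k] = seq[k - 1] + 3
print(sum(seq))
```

54

k=1: 3>=2, unchanged → [2, 3, 2, 6, 7, 7, 5, 4]
k=2: 2<3, seq[2] = 3+3 = 6 → [2, 3, 6, 6, 7, 7, 5, 4]
k=3: 6>=6, unchanged → [2, 3, 6, 6, 7, 7, 5, 4]
k=4: 7>=6, unchanged → [2, 3, 6, 6, 7, 7, 5, 4]
k=5: 7>=7, unchanged → [2, 3, 6, 6, 7, 7, 5, 4]
k=6: 5<7, seq[6] = 7+3 = 10 → [2, 3, 6, 6, 7, 7, 10, 4]
k=7: 4<10, seq[7] = 10+3 = 13 → [2, 3, 6, 6, 7, 7, 10, 13]
sum = 54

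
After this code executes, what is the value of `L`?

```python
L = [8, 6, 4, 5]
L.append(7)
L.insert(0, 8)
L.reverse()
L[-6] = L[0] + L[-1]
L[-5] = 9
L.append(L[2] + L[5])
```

append 7 → [8, 6, 4, 5, 7]
insert 8 at 0 → [8, 8, 6, 4, 5, 7]
reverse → [7, 5, 4, 6, 8, 8]
L[-6] = L[0]+L[-1] = 7+8 = 15 → [15, 5, 4, 6, 8, 8]
L[-5] = 9 → [15, 9, 4, 6, 8, 8]
append L[2]+L[5] = 4+8 = 12 → [15, 9, 4, 6, 8, 8, 12]

[15, 9, 4, 6, 8, 8, 12]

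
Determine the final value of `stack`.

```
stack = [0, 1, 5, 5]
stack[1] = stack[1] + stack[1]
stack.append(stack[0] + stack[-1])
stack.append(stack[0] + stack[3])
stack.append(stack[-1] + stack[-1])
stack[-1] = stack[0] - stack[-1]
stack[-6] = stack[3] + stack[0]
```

[0, 5, 5, 5, 5, 5, -10]

stack[1] = stack[1]+stack[1] = 1+1 = 2 → [0, 2, 5, 5]
append stack[0]+stack[-1] = 0+5 = 5 → [0, 2, 5, 5, 5]
append stack[0]+stack[3] = 0+5 = 5 → [0, 2, 5, 5, 5, 5]
append stack[-1]+stack[-1] = 5+5 = 10 → [0, 2, 5, 5, 5, 5, 10]
stack[-1] = stack[0]-stack[-1] = 0-10 = -10 → [0, 2, 5, 5, 5, 5, -10]
stack[-6] = stack[3]+stack[0] = 5+0 = 5 → [0, 5, 5, 5, 5, 5, -10]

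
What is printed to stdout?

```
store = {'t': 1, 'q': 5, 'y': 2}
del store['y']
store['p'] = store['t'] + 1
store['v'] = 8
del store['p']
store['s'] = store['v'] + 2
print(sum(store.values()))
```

24

del 'y' → {'t': 1, 'q': 5}
store['p'] = store['t']+1 = 2 → {'t': 1, 'q': 5, 'p': 2}
store['v'] = 8 → {'t': 1, 'q': 5, 'p': 2, 'v': 8}
del 'p' → {'t': 1, 'q': 5, 'v': 8}
store['s'] = store['v']+2 = 10 → {'t': 1, 'q': 5, 'v': 8, 's': 10}
sum of values = 24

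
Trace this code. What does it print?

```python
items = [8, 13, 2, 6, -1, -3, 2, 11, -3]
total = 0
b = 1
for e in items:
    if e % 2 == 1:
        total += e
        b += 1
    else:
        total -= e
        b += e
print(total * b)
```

e=8: not odd, total = 0-8 = -8; b=9
e=13: odd, total = (-8)+13 = 5; b=10
e=2: not odd, total = 5-2 = 3; b=12
e=6: not odd, total = 3-6 = -3; b=18
e=-1: odd, total = (-3)+(-1) = -4; b=19
e=-3: odd, total = (-4)+(-3) = -7; b=20
e=2: not odd, total = (-7)-2 = -9; b=22
e=11: odd, total = (-9)+11 = 2; b=23
e=-3: odd, total = 2+(-3) = -1; b=24
total*b = (-1)*24 = -24

-24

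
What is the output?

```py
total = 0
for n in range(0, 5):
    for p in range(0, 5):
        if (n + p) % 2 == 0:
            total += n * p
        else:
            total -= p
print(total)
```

28

n=0,p=0: even sum, total = 0+0 = 0
n=0,p=1: odd sum, total = 0-1 = -1
n=0,p=2: even sum, total = (-1)+0 = -1
n=0,p=3: odd sum, total = (-1)-3 = -4
n=0,p=4: even sum, total = (-4)+0 = -4
n=1,p=0: odd sum, total = (-4)-0 = -4
n=1,p=1: even sum, total = (-4)+1 = -3
n=1,p=2: odd sum, total = (-3)-2 = -5
n=1,p=3: even sum, total = (-5)+3 = -2
n=1,p=4: odd sum, total = (-2)-4 = -6
n=2,p=0: even sum, total = (-6)+0 = -6
n=2,p=1: odd sum, total = (-6)-1 = -7
n=2,p=2: even sum, total = (-7)+4 = -3
n=2,p=3: odd sum, total = (-3)-3 = -6
n=2,p=4: even sum, total = (-6)+8 = 2
n=3,p=0: odd sum, total = 2-0 = 2
n=3,p=1: even sum, total = 2+3 = 5
n=3,p=2: odd sum, total = 5-2 = 3
n=3,p=3: even sum, total = 3+9 = 12
n=3,p=4: odd sum, total = 12-4 = 8
n=4,p=0: even sum, total = 8+0 = 8
n=4,p=1: odd sum, total = 8-1 = 7
n=4,p=2: even sum, total = 7+8 = 15
n=4,p=3: odd sum, total = 15-3 = 12
n=4,p=4: even sum, total = 12+16 = 28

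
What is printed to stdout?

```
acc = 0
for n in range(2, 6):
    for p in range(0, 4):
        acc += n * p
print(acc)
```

n=2,p=0: acc = 0+0 = 0
n=2,p=1: acc = 0+2 = 2
n=2,p=2: acc = 2+4 = 6
n=2,p=3: acc = 6+6 = 12
n=3,p=0: acc = 12+0 = 12
n=3,p=1: acc = 12+3 = 15
n=3,p=2: acc = 15+6 = 21
n=3,p=3: acc = 21+9 = 30
n=4,p=0: acc = 30+0 = 30
n=4,p=1: acc = 30+4 = 34
n=4,p=2: acc = 34+8 = 42
n=4,p=3: acc = 42+12 = 54
n=5,p=0: acc = 54+0 = 54
n=5,p=1: acc = 54+5 = 59
n=5,p=2: acc = 59+10 = 69
n=5,p=3: acc = 69+15 = 84

84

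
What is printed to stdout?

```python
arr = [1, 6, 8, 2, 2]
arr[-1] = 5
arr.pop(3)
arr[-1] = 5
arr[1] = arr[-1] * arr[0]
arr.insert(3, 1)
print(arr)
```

arr[-1] = 5 → [1, 6, 8, 2, 5]
pop(3) removes 2 → [1, 6, 8, 5]
arr[-1] = 5 → [1, 6, 8, 5]
arr[1] = arr[-1]*arr[0] = 5*1 = 5 → [1, 5, 8, 5]
insert 1 at 3 → [1, 5, 8, 1, 5]

[1, 5, 8, 1, 5]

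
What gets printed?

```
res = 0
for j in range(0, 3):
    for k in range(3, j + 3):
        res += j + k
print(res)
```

j=1,k=3: res = 0+4 = 4
j=2,k=3: res = 4+5 = 9
j=2,k=4: res = 9+6 = 15

15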